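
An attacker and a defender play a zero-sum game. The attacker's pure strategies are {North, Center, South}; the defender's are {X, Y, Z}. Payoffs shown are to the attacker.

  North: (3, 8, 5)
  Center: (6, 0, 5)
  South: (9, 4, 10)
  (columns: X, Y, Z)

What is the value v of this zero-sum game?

6

Row minima: North → 3, Center → 0, South → 4; maximin = 4.
Column maxima: X → 9, Y → 8, Z → 10; minimax = 8.
4 ≠ 8, so there is no saddle point; optimal play is mixed.
Center is strictly dominated by South, so the attacker never plays it.
With Center eliminated, Z is strictly dominated by X (it gives the attacker strictly more in every remaining row), so the defender never plays it.
On the remaining 2×2 (North, South vs X, Y):
Let the attacker play North with probability p. Expected payoff against X: 3p + 9(1−p) = −6p + 9; against Y: 8p + 4(1−p) = 4p + 4.
Setting these equal: −6p + 9 = 4p + 4 ⇒ −10p = -5 ⇒ p = 1/2, and the value is (-6)·(1/2) + 9 = 6.
For the defender: with q = P(X), equating North's and South's payoffs gives −5q + 8 = 5q + 4 ⇒ q = 2/5.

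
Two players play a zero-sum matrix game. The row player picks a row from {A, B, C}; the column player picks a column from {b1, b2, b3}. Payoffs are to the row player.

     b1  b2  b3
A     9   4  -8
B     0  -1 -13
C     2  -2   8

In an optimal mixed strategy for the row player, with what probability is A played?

5/11

Row minima: A → -8, B → -13, C → -2; maximin = -2.
Column maxima: b1 → 9, b2 → 4, b3 → 8; minimax = 4.
-2 ≠ 4, so there is no saddle point; optimal play is mixed.
B is strictly dominated by A, so the row player never plays it.
b1 is strictly dominated by b2 (it gives the row player strictly more in every row), so the column player never plays it.
On the remaining 2×2 (A, C vs b2, b3):
Let the row player play A with probability p. Expected payoff against b2: 4p + (-2)(1−p) = 6p − 2; against b3: (-8)p + 8(1−p) = −16p + 8.
Setting these equal: 6p − 2 = −16p + 8 ⇒ 22p = 10 ⇒ p = 5/11, and the value is (6)·(5/11) − 2 = 8/11.
For the column player: with q = P(b2), equating A's and C's payoffs gives 12q − 8 = −10q + 8 ⇒ q = 8/11.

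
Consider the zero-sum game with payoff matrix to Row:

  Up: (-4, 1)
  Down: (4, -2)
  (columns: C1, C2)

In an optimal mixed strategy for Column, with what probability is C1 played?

3/11

Row minima: Up → -4, Down → -2; maximin = -2.
Column maxima: C1 → 4, C2 → 1; minimax = 1.
-2 ≠ 1, so there is no saddle point; optimal play is mixed.
Let Row play Up with probability p. Expected payoff against C1: (-4)p + 4(1−p) = −8p + 4; against C2: 1p + (-2)(1−p) = 3p − 2.
Setting these equal: −8p + 4 = 3p − 2 ⇒ −11p = -6 ⇒ p = 6/11, and the value is (-8)·(6/11) + 4 = -4/11.
For Column: with q = P(C1), equating Up's and Down's payoffs gives −5q + 1 = 6q − 2 ⇒ q = 3/11.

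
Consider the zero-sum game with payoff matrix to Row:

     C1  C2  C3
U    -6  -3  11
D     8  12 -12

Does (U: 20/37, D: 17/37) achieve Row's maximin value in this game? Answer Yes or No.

Against C1 this mix gives (20/37)·(-6) + (17/37)·8 = 16/37.
Against C2 this mix gives (20/37)·(-3) + (17/37)·12 = 144/37.
Against C3 this mix gives (20/37)·11 + (17/37)·(-12) = 16/37.
All of Column's active replies (C1, C3) yield 16/37, and no column does worse for Row. The mix makes Column indifferent and guarantees 16/37, so it is optimal.

Yes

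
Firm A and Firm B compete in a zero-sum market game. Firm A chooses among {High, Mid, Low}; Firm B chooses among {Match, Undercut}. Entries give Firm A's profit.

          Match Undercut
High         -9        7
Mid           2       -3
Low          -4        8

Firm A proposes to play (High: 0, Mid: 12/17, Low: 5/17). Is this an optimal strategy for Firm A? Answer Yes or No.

Against Match this mix gives (12/17)·2 + (5/17)·(-4) = 4/17.
Against Undercut this mix gives (12/17)·(-3) + (5/17)·8 = 4/17.
All of Firm B's active replies (Match, Undercut) yield 4/17, and no column does worse for Firm A. The mix makes Firm B indifferent and guarantees 4/17, so it is optimal.

Yes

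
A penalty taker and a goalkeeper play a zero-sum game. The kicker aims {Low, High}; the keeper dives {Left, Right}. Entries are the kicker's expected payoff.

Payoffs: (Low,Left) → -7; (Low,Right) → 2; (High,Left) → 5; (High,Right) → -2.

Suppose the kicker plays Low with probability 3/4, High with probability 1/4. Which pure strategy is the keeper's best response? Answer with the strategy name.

Left

If the keeper plays Left, the kicker's expected payoff is (3/4)·(-7) + (1/4)·5 = -4.
If the keeper plays Right, the kicker's expected payoff is (3/4)·2 + (1/4)·(-2) = 1.
The keeper minimizes the kicker's payoff; the smallest is -4, so the best response is Left.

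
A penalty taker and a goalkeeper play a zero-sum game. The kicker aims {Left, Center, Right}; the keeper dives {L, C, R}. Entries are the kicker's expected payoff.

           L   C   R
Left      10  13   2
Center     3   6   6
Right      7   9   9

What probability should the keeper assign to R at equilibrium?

Row minima: Left → 2, Center → 3, Right → 7; maximin = 7.
Column maxima: L → 10, C → 13, R → 9; minimax = 9.
7 ≠ 9, so there is no saddle point; optimal play is mixed.
Center is strictly dominated by Right, so the kicker never plays it.
C is strictly dominated by L (it gives the kicker strictly more in every row), so the keeper never plays it.
On the remaining 2×2 (Left, Right vs L, R):
Let the kicker play Left with probability p. Expected payoff against L: 10p + 7(1−p) = 3p + 7; against R: 2p + 9(1−p) = −7p + 9.
Setting these equal: 3p + 7 = −7p + 9 ⇒ 10p = 2 ⇒ p = 1/5, and the value is (3)·(1/5) + 7 = 38/5.
For the keeper: with q = P(L), equating Left's and Right's payoffs gives 8q + 2 = −2q + 9 ⇒ q = 7/10.

3/10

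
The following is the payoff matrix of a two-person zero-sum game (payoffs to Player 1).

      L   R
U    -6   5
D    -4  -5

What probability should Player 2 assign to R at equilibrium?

Row minima: U → -6, D → -5; maximin = -5.
Column maxima: L → -4, R → 5; minimax = -4.
-5 ≠ -4, so there is no saddle point; optimal play is mixed.
Let Player 1 play U with probability p. Expected payoff against L: (-6)p + (-4)(1−p) = −2p − 4; against R: 5p + (-5)(1−p) = 10p − 5.
Setting these equal: −2p − 4 = 10p − 5 ⇒ −12p = -1 ⇒ p = 1/12, and the value is (-2)·(1/12) − 4 = -25/6.
For Player 2: with q = P(L), equating U's and D's payoffs gives −11q + 5 = q − 5 ⇒ q = 5/6.

1/6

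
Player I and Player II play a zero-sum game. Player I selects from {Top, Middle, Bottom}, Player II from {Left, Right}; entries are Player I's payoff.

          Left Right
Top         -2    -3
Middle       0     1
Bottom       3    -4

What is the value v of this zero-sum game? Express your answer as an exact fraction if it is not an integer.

Row minima: Top → -3, Middle → 0, Bottom → -4; maximin = 0.
Column maxima: Left → 3, Right → 1; minimax = 1.
0 ≠ 1, so there is no saddle point; optimal play is mixed.
Top is strictly dominated by Middle, so Player I never plays it.
On the remaining 2×2 (Middle, Bottom vs Left, Right):
Let Player I play Middle with probability p. Expected payoff against Left: 0p + 3(1−p) = −3p + 3; against Right: 1p + (-4)(1−p) = 5p − 4.
Setting these equal: −3p + 3 = 5p − 4 ⇒ −8p = -7 ⇒ p = 7/8, and the value is (-3)·(7/8) + 3 = 3/8.
For Player II: with q = P(Left), equating Middle's and Bottom's payoffs gives −q + 1 = 7q − 4 ⇒ q = 5/8.

3/8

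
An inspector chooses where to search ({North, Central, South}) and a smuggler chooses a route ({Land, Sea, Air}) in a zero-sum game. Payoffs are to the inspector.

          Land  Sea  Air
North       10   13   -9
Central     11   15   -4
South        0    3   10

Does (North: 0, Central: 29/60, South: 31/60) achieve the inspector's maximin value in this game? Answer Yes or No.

No

Against Land this mix gives (29/60)·11 + (31/60)·0 = 319/60.
Against Sea this mix gives (29/60)·15 + (31/60)·3 = 44/5.
Against Air this mix gives (29/60)·(-4) + (31/60)·10 = 97/30.
The smuggler will play Air, holding the inspector to 97/30. Shifting weight toward the row that does better against Air would raise this floor (the equalizing mix achieves 22/5 against both Air and Land), so the proposed strategy is not optimal.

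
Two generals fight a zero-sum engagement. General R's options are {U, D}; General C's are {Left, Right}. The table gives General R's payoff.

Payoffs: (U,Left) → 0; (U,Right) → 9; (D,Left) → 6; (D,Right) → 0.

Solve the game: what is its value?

18/5

Row minima: U → 0, D → 0; maximin = 0.
Column maxima: Left → 6, Right → 9; minimax = 6.
0 ≠ 6, so there is no saddle point; optimal play is mixed.
Let General R play U with probability p. Expected payoff against Left: 0p + 6(1−p) = −6p + 6; against Right: 9p + 0(1−p) = 9p.
Setting these equal: −6p + 6 = 9p ⇒ −15p = -6 ⇒ p = 2/5, and the value is (-6)·(2/5) + 6 = 18/5.
For General C: with q = P(Left), equating U's and D's payoffs gives −9q + 9 = 6q ⇒ q = 3/5.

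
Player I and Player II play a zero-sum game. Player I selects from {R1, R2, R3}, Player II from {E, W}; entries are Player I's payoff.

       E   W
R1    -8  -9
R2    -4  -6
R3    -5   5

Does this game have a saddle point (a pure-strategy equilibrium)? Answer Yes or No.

Row minima: R1 → -9, R2 → -6, R3 → -5; maximin = -5.
Column maxima: E → -4, W → 5; minimax = -4.
-5 ≠ -4, so no pure-strategy equilibrium exists.

No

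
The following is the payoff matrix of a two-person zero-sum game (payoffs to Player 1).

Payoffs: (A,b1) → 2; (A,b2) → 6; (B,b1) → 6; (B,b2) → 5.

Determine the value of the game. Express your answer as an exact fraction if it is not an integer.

26/5

Row minima: A → 2, B → 5; maximin = 5.
Column maxima: b1 → 6, b2 → 6; minimax = 6.
5 ≠ 6, so there is no saddle point; optimal play is mixed.
Let Player 1 play A with probability p. Expected payoff against b1: 2p + 6(1−p) = −4p + 6; against b2: 6p + 5(1−p) = p + 5.
Setting these equal: −4p + 6 = p + 5 ⇒ −5p = -1 ⇒ p = 1/5, and the value is (-4)·(1/5) + 6 = 26/5.
For Player 2: with q = P(b1), equating A's and B's payoffs gives −4q + 6 = q + 5 ⇒ q = 1/5.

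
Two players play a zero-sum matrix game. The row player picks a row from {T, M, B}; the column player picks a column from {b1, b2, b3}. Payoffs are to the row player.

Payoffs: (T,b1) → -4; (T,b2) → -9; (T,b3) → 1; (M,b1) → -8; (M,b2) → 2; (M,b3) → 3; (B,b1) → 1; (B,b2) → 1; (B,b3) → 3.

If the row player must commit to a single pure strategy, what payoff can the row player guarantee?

Row minima: T → -9, M → -8, B → 1.
The best of these is 1.

1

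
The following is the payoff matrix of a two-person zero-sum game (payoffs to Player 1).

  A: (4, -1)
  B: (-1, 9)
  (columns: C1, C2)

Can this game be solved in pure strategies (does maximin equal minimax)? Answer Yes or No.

Row minima: A → -1, B → -1; maximin = -1.
Column maxima: C1 → 4, C2 → 9; minimax = 4.
-1 ≠ 4, so no pure-strategy equilibrium exists.

No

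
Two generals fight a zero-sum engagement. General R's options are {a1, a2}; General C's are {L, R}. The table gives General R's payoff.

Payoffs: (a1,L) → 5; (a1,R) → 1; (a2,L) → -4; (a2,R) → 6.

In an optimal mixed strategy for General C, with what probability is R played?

9/14

Row minima: a1 → 1, a2 → -4; maximin = 1.
Column maxima: L → 5, R → 6; minimax = 5.
1 ≠ 5, so there is no saddle point; optimal play is mixed.
Let General R play a1 with probability p. Expected payoff against L: 5p + (-4)(1−p) = 9p − 4; against R: 1p + 6(1−p) = −5p + 6.
Setting these equal: 9p − 4 = −5p + 6 ⇒ 14p = 10 ⇒ p = 5/7, and the value is (9)·(5/7) − 4 = 17/7.
For General C: with q = P(L), equating a1's and a2's payoffs gives 4q + 1 = −10q + 6 ⇒ q = 5/14.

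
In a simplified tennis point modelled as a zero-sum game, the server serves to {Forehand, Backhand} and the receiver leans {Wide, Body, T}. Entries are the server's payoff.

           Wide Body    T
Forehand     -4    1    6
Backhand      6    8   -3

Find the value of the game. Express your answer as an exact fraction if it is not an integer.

Row minima: Forehand → -4, Backhand → -3; maximin = -3.
Column maxima: Wide → 6, Body → 8, T → 6; minimax = 6.
-3 ≠ 6, so there is no saddle point; optimal play is mixed.
Body is strictly dominated by Wide (it gives the server strictly more in every row), so the receiver never plays it.
On the remaining 2×2 (Forehand, Backhand vs Wide, T):
Let the server play Forehand with probability p. Expected payoff against Wide: (-4)p + 6(1−p) = −10p + 6; against T: 6p + (-3)(1−p) = 9p − 3.
Setting these equal: −10p + 6 = 9p − 3 ⇒ −19p = -9 ⇒ p = 9/19, and the value is (-10)·(9/19) + 6 = 24/19.
For the receiver: with q = P(Wide), equating Forehand's and Backhand's payoffs gives −10q + 6 = 9q − 3 ⇒ q = 9/19.

24/19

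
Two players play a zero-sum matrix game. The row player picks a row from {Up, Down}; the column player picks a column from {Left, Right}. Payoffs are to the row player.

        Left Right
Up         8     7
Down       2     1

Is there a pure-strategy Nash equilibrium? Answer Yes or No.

Yes

Row minima: Up → 7, Down → 1; maximin = 7.
Column maxima: Left → 8, Right → 7; minimax = 7.
maximin = minimax = 7, so a saddle point exists.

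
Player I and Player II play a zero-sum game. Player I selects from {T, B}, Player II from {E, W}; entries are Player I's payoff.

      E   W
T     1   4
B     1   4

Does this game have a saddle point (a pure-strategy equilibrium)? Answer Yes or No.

Row minima: T → 1, B → 1; maximin = 1.
Column maxima: E → 1, W → 4; minimax = 1.
maximin = minimax = 1, so a saddle point exists.

Yes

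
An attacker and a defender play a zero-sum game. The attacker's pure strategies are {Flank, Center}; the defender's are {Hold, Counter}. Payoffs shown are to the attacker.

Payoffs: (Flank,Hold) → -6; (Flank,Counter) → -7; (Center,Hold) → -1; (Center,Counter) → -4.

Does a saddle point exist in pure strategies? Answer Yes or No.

Row minima: Flank → -7, Center → -4; maximin = -4.
Column maxima: Hold → -1, Counter → -4; minimax = -4.
maximin = minimax = -4, so a saddle point exists.

Yes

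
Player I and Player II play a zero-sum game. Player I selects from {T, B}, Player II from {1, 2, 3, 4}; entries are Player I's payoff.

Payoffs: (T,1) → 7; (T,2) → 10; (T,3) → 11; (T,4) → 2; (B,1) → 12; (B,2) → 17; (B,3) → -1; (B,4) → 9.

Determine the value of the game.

101/19

Row minima: T → 2, B → -1; maximin = 2.
Column maxima: 1 → 12, 2 → 17, 3 → 11, 4 → 9; minimax = 9.
2 ≠ 9, so there is no saddle point; optimal play is mixed.
1 is strictly dominated by 4 (it gives Player I strictly more in every row), so Player II never plays it.
2 is strictly dominated by 4 (it gives Player I strictly more in every row), so Player II never plays it.
On the remaining 2×2 (T, B vs 3, 4):
Let Player I play T with probability p. Expected payoff against 3: 11p + (-1)(1−p) = 12p − 1; against 4: 2p + 9(1−p) = −7p + 9.
Setting these equal: 12p − 1 = −7p + 9 ⇒ 19p = 10 ⇒ p = 10/19, and the value is (12)·(10/19) − 1 = 101/19.
For Player II: with q = P(3), equating T's and B's payoffs gives 9q + 2 = −10q + 9 ⇒ q = 7/19.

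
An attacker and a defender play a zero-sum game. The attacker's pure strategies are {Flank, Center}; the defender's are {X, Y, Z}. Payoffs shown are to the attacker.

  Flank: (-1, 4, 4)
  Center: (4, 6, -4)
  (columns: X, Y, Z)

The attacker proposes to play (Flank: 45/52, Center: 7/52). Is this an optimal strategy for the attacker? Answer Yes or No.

Against X this mix gives (45/52)·(-1) + (7/52)·4 = -17/52.
Against Y this mix gives (45/52)·4 + (7/52)·6 = 111/26.
Against Z this mix gives (45/52)·4 + (7/52)·(-4) = 38/13.
The defender will play X, holding the attacker to -17/52. Shifting weight toward the row that does better against X would raise this floor (the equalizing mix achieves 12/13 against both X and Z), so the proposed strategy is not optimal.

No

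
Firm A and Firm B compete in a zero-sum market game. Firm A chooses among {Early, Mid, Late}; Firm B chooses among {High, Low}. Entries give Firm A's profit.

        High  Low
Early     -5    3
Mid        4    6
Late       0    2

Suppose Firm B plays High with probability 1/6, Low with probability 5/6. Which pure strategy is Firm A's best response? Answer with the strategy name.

Mid

Expected payoff of Early: (1/6)·(-5) + (5/6)·3 = 5/3.
Expected payoff of Mid: (1/6)·4 + (5/6)·6 = 17/3.
Expected payoff of Late: (1/6)·0 + (5/6)·2 = 5/3.
The largest is 17/3, so Firm A's best response is Mid.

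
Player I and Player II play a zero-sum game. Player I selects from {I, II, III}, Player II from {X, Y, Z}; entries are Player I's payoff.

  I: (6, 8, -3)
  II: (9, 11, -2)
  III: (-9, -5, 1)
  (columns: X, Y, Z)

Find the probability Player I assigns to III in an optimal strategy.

Row minima: I → -3, II → -2, III → -9; maximin = -2.
Column maxima: X → 9, Y → 11, Z → 1; minimax = 1.
-2 ≠ 1, so there is no saddle point; optimal play is mixed.
I is strictly dominated by II, so Player I never plays it.
Y is strictly dominated by X (it gives Player I strictly more in every row), so Player II never plays it.
On the remaining 2×2 (II, III vs X, Z):
Let Player I play II with probability p. Expected payoff against X: 9p + (-9)(1−p) = 18p − 9; against Z: (-2)p + 1(1−p) = −3p + 1.
Setting these equal: 18p − 9 = −3p + 1 ⇒ 21p = 10 ⇒ p = 10/21, and the value is (18)·(10/21) − 9 = -3/7.
For Player II: with q = P(X), equating II's and III's payoffs gives 11q − 2 = −10q + 1 ⇒ q = 1/7.

11/21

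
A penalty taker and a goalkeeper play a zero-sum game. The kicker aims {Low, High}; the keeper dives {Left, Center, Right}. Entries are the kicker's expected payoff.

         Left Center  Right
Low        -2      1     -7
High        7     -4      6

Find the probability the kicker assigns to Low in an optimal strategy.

5/9

Row minima: Low → -7, High → -4; maximin = -4.
Column maxima: Left → 7, Center → 1, Right → 6; minimax = 1.
-4 ≠ 1, so there is no saddle point; optimal play is mixed.
Left is strictly dominated by Right (it gives the kicker strictly more in every row), so the keeper never plays it.
On the remaining 2×2 (Low, High vs Center, Right):
Let the kicker play Low with probability p. Expected payoff against Center: 1p + (-4)(1−p) = 5p − 4; against Right: (-7)p + 6(1−p) = −13p + 6.
Setting these equal: 5p − 4 = −13p + 6 ⇒ 18p = 10 ⇒ p = 5/9, and the value is (5)·(5/9) − 4 = -11/9.
For the keeper: with q = P(Center), equating Low's and High's payoffs gives 8q − 7 = −10q + 6 ⇒ q = 13/18.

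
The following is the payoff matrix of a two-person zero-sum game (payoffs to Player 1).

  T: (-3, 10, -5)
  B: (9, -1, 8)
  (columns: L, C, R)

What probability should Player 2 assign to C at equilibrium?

13/24

Row minima: T → -5, B → -1; maximin = -1.
Column maxima: L → 9, C → 10, R → 8; minimax = 8.
-1 ≠ 8, so there is no saddle point; optimal play is mixed.
L is strictly dominated by R (it gives Player 1 strictly more in every row), so Player 2 never plays it.
On the remaining 2×2 (T, B vs C, R):
Let Player 1 play T with probability p. Expected payoff against C: 10p + (-1)(1−p) = 11p − 1; against R: (-5)p + 8(1−p) = −13p + 8.
Setting these equal: 11p − 1 = −13p + 8 ⇒ 24p = 9 ⇒ p = 3/8, and the value is (11)·(3/8) − 1 = 25/8.
For Player 2: with q = P(C), equating T's and B's payoffs gives 15q − 5 = −9q + 8 ⇒ q = 13/24.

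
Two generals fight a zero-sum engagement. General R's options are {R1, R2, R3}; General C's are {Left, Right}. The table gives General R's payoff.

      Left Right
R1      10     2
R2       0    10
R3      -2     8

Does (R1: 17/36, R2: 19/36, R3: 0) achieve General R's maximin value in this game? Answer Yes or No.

No

Against Left this mix gives (17/36)·10 + (19/36)·0 = 85/18.
Against Right this mix gives (17/36)·2 + (19/36)·10 = 56/9.
General C will play Left, holding General R to 85/18. Shifting weight toward the row that does better against Left would raise this floor (the equalizing mix achieves 50/9 against both Left and Right), so the proposed strategy is not optimal.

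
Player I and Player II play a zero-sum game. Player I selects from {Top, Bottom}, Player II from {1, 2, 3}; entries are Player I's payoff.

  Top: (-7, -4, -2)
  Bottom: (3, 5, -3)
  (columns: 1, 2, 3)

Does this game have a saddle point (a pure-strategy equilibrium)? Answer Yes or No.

Row minima: Top → -7, Bottom → -3; maximin = -3.
Column maxima: 1 → 3, 2 → 5, 3 → -2; minimax = -2.
-3 ≠ -2, so no pure-strategy equilibrium exists.

No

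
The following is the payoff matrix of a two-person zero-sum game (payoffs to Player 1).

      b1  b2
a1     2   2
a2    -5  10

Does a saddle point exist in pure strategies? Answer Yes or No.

Yes

Row minima: a1 → 2, a2 → -5; maximin = 2.
Column maxima: b1 → 2, b2 → 10; minimax = 2.
maximin = minimax = 2, so a saddle point exists.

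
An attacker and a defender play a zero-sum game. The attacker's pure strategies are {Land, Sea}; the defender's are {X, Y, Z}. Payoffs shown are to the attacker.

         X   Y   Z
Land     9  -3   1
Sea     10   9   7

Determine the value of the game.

7

Row minima: Land → -3, Sea → 7; maximin = 7.
Column maxima: X → 10, Y → 9, Z → 7; minimax = 7.
Since maximin = minimax = 7, there is a saddle point and the value is 7.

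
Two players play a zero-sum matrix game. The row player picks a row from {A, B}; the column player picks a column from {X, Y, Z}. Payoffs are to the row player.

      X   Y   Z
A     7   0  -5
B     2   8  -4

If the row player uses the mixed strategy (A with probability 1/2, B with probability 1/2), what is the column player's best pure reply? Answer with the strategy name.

Z

If the column player plays X, the row player's expected payoff is (1/2)·7 + (1/2)·2 = 9/2.
If the column player plays Y, the row player's expected payoff is (1/2)·0 + (1/2)·8 = 4.
If the column player plays Z, the row player's expected payoff is (1/2)·(-5) + (1/2)·(-4) = -9/2.
The column player minimizes the row player's payoff; the smallest is -9/2, so the best response is Z.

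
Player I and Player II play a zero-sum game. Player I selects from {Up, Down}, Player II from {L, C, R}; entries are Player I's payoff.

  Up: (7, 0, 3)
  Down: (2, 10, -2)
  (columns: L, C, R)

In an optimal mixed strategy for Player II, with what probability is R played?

2/3

Row minima: Up → 0, Down → -2; maximin = 0.
Column maxima: L → 7, C → 10, R → 3; minimax = 3.
0 ≠ 3, so there is no saddle point; optimal play is mixed.
L is strictly dominated by R (it gives Player I strictly more in every row), so Player II never plays it.
On the remaining 2×2 (Up, Down vs C, R):
Let Player I play Up with probability p. Expected payoff against C: 0p + 10(1−p) = −10p + 10; against R: 3p + (-2)(1−p) = 5p − 2.
Setting these equal: −10p + 10 = 5p − 2 ⇒ −15p = -12 ⇒ p = 4/5, and the value is (-10)·(4/5) + 10 = 2.
For Player II: with q = P(C), equating Up's and Down's payoffs gives −3q + 3 = 12q − 2 ⇒ q = 1/3.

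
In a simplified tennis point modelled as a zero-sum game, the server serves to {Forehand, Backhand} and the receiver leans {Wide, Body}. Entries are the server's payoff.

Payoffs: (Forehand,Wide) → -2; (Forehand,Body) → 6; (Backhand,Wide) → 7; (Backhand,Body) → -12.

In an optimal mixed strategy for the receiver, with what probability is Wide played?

Row minima: Forehand → -2, Backhand → -12; maximin = -2.
Column maxima: Wide → 7, Body → 6; minimax = 6.
-2 ≠ 6, so there is no saddle point; optimal play is mixed.
Let the server play Forehand with probability p. Expected payoff against Wide: (-2)p + 7(1−p) = −9p + 7; against Body: 6p + (-12)(1−p) = 18p − 12.
Setting these equal: −9p + 7 = 18p − 12 ⇒ −27p = -19 ⇒ p = 19/27, and the value is (-9)·(19/27) + 7 = 2/3.
For the receiver: with q = P(Wide), equating Forehand's and Backhand's payoffs gives −8q + 6 = 19q − 12 ⇒ q = 2/3.

2/3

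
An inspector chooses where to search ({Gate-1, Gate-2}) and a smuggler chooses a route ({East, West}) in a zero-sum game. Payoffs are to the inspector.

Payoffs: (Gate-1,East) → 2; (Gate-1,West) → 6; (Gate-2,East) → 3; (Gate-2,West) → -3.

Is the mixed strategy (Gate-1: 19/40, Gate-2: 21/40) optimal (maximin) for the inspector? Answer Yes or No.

Against East this mix gives (19/40)·2 + (21/40)·3 = 101/40.
Against West this mix gives (19/40)·6 + (21/40)·(-3) = 51/40.
The smuggler will play West, holding the inspector to 51/40. Shifting weight toward the row that does better against West would raise this floor (the equalizing mix achieves 12/5 against both West and East), so the proposed strategy is not optimal.

No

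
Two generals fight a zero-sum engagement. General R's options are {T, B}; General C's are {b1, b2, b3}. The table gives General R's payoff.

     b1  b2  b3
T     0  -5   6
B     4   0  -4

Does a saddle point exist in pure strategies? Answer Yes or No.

Row minima: T → -5, B → -4; maximin = -4.
Column maxima: b1 → 4, b2 → 0, b3 → 6; minimax = 0.
-4 ≠ 0, so no pure-strategy equilibrium exists.

No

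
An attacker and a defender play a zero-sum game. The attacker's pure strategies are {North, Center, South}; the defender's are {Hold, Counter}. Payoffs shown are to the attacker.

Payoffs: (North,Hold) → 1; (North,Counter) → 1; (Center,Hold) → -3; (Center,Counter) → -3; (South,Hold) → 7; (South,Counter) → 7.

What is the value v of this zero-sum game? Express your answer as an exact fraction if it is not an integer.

7

Row minima: North → 1, Center → -3, South → 7; maximin = 7.
Column maxima: Hold → 7, Counter → 7; minimax = 7.
Since maximin = minimax = 7, there is a saddle point and the value is 7.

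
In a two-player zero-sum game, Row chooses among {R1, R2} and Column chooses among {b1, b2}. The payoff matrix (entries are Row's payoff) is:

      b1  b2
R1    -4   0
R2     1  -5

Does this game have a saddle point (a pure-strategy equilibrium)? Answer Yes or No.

Row minima: R1 → -4, R2 → -5; maximin = -4.
Column maxima: b1 → 1, b2 → 0; minimax = 0.
-4 ≠ 0, so no pure-strategy equilibrium exists.

No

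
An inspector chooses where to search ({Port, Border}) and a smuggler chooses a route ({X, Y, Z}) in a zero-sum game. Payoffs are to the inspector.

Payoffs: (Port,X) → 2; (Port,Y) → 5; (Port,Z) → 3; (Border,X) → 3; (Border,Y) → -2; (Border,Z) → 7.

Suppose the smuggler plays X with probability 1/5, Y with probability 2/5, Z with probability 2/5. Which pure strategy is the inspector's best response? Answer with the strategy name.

Port

Expected payoff of Port: (1/5)·2 + (2/5)·5 + (2/5)·3 = 18/5.
Expected payoff of Border: (1/5)·3 + (2/5)·(-2) + (2/5)·7 = 13/5.
The largest is 18/5, so the inspector's best response is Port.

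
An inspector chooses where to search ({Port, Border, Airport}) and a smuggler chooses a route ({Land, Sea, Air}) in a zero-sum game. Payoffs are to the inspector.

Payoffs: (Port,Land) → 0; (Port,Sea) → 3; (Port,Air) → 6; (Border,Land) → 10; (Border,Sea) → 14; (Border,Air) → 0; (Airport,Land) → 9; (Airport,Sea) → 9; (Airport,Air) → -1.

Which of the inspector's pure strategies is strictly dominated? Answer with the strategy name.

Border gives a strictly higher payoff than Airport against every column: 10 > 9, 14 > 9, 0 > -1.
So Airport is strictly dominated and the inspector never plays it.

Airport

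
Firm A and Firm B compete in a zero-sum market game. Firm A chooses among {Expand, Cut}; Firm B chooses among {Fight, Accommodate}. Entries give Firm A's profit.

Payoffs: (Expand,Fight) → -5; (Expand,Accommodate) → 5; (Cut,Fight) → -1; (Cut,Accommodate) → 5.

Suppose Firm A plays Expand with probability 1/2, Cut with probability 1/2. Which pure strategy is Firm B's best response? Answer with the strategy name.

Fight

If Firm B plays Fight, Firm A's expected payoff is (1/2)·(-5) + (1/2)·(-1) = -3.
If Firm B plays Accommodate, Firm A's expected payoff is (1/2)·5 + (1/2)·5 = 5.
Firm B minimizes Firm A's payoff; the smallest is -3, so the best response is Fight.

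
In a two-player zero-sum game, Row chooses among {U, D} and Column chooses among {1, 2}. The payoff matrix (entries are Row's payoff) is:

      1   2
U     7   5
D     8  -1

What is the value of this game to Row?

Row minima: U → 5, D → -1; maximin = 5.
Column maxima: 1 → 8, 2 → 5; minimax = 5.
Since maximin = minimax = 5, there is a saddle point and the value is 5.

5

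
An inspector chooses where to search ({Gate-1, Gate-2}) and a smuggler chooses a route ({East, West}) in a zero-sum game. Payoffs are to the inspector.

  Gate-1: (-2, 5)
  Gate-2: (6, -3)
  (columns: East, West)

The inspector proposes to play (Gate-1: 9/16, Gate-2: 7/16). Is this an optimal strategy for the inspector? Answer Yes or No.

Against East this mix gives (9/16)·(-2) + (7/16)·6 = 3/2.
Against West this mix gives (9/16)·5 + (7/16)·(-3) = 3/2.
All of the smuggler's active replies (East, West) yield 3/2, and no column does worse for the inspector. The mix makes the smuggler indifferent and guarantees 3/2, so it is optimal.

Yes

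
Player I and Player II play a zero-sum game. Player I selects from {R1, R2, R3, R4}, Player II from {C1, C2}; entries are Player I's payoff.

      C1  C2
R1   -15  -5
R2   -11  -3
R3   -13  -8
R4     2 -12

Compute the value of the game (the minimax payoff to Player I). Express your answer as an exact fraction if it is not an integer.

-69/11

Row minima: R1 → -15, R2 → -11, R3 → -13, R4 → -12; maximin = -11.
Column maxima: C1 → 2, C2 → -3; minimax = -3.
-11 ≠ -3, so there is no saddle point; optimal play is mixed.
R1 is strictly dominated by R2, so Player I never plays it.
R3 is strictly dominated by R2, so Player I never plays it.
On the remaining 2×2 (R2, R4 vs C1, C2):
Let Player I play R2 with probability p. Expected payoff against C1: (-11)p + 2(1−p) = −13p + 2; against C2: (-3)p + (-12)(1−p) = 9p − 12.
Setting these equal: −13p + 2 = 9p − 12 ⇒ −22p = -14 ⇒ p = 7/11, and the value is (-13)·(7/11) + 2 = -69/11.
For Player II: with q = P(C1), equating R2's and R4's payoffs gives −8q − 3 = 14q − 12 ⇒ q = 9/22.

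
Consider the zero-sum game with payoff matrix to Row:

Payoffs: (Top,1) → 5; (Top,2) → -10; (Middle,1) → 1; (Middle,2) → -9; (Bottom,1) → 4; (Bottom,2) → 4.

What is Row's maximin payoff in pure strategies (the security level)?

4

Row minima: Top → -10, Middle → -9, Bottom → 4.
The best of these is 4.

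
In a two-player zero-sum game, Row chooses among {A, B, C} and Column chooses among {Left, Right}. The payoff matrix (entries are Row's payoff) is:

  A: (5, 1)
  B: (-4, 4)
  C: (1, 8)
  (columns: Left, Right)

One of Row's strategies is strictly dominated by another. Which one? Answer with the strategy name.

C gives a strictly higher payoff than B against every column: 1 > -4, 8 > 4.
So B is strictly dominated and Row never plays it.

B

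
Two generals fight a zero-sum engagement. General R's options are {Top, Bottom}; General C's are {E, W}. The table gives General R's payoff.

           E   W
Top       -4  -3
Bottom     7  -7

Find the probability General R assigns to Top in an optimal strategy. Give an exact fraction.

Row minima: Top → -4, Bottom → -7; maximin = -4.
Column maxima: E → 7, W → -3; minimax = -3.
-4 ≠ -3, so there is no saddle point; optimal play is mixed.
Let General R play Top with probability p. Expected payoff against E: (-4)p + 7(1−p) = −11p + 7; against W: (-3)p + (-7)(1−p) = 4p − 7.
Setting these equal: −11p + 7 = 4p − 7 ⇒ −15p = -14 ⇒ p = 14/15, and the value is (-11)·(14/15) + 7 = -49/15.
For General C: with q = P(E), equating Top's and Bottom's payoffs gives −q − 3 = 14q − 7 ⇒ q = 4/15.

14/15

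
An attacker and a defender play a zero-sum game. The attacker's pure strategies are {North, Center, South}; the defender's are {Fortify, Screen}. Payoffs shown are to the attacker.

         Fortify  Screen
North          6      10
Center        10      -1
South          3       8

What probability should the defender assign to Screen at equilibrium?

Row minima: North → 6, Center → -1, South → 3; maximin = 6.
Column maxima: Fortify → 10, Screen → 10; minimax = 10.
6 ≠ 10, so there is no saddle point; optimal play is mixed.
South is strictly dominated by North, so the attacker never plays it.
On the remaining 2×2 (North, Center vs Fortify, Screen):
Let the attacker play North with probability p. Expected payoff against Fortify: 6p + 10(1−p) = −4p + 10; against Screen: 10p + (-1)(1−p) = 11p − 1.
Setting these equal: −4p + 10 = 11p − 1 ⇒ −15p = -11 ⇒ p = 11/15, and the value is (-4)·(11/15) + 10 = 106/15.
For the defender: with q = P(Fortify), equating North's and Center's payoffs gives −4q + 10 = 11q − 1 ⇒ q = 11/15.

4/15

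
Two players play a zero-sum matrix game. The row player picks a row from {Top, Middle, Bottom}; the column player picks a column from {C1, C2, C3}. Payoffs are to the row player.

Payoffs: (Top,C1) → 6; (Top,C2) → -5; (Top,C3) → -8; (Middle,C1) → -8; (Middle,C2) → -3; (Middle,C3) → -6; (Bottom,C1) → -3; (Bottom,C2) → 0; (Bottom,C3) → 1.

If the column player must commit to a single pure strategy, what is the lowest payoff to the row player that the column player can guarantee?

0

Column maxima: C1 → 6, C2 → 0, C3 → 1.
The smallest of these is 0.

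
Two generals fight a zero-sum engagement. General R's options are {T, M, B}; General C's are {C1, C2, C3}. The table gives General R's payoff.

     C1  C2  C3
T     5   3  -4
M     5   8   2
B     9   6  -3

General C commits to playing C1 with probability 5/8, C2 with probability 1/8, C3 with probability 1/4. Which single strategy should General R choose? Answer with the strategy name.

B

Expected payoff of T: (5/8)·5 + (1/8)·3 + (1/4)·(-4) = 5/2.
Expected payoff of M: (5/8)·5 + (1/8)·8 + (1/4)·2 = 37/8.
Expected payoff of B: (5/8)·9 + (1/8)·6 + (1/4)·(-3) = 45/8.
The largest is 45/8, so General R's best response is B.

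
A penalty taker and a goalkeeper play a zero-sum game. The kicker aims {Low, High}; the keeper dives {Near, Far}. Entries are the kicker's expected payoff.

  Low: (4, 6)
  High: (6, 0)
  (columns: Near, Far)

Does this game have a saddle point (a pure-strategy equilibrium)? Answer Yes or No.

No

Row minima: Low → 4, High → 0; maximin = 4.
Column maxima: Near → 6, Far → 6; minimax = 6.
4 ≠ 6, so no pure-strategy equilibrium exists.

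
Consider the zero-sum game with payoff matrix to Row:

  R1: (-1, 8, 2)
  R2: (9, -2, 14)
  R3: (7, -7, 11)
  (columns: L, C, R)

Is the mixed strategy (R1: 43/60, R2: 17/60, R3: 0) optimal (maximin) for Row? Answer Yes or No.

No

Against L this mix gives (43/60)·(-1) + (17/60)·9 = 11/6.
Against C this mix gives (43/60)·8 + (17/60)·(-2) = 31/6.
Against R this mix gives (43/60)·2 + (17/60)·14 = 27/5.
Column will play L, holding Row to 11/6. Shifting weight toward the row that does better against L would raise this floor (the equalizing mix achieves 7/2 against both L and C), so the proposed strategy is not optimal.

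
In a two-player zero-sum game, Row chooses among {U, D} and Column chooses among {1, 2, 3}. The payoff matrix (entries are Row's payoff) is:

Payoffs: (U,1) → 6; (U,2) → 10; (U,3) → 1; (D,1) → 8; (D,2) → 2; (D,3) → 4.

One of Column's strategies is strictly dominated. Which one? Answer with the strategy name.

3 holds Row's payoff strictly below 1 in every row: 1 < 6, 4 < 8.
So 1 is strictly dominated for Column.

1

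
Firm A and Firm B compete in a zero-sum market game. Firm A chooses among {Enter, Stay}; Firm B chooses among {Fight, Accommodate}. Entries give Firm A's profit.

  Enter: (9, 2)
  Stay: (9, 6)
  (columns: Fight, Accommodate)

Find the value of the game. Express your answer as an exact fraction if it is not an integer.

Row minima: Enter → 2, Stay → 6; maximin = 6.
Column maxima: Fight → 9, Accommodate → 6; minimax = 6.
Since maximin = minimax = 6, there is a saddle point and the value is 6.

6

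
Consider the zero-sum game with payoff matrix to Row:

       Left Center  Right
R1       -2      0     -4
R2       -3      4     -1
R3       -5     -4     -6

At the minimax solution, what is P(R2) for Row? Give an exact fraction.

1/2

Row minima: R1 → -4, R2 → -3, R3 → -6; maximin = -3.
Column maxima: Left → -2, Center → 4, Right → -1; minimax = -2.
-3 ≠ -2, so there is no saddle point; optimal play is mixed.
R3 is strictly dominated by R1, so Row never plays it.
Center is strictly dominated by Left (it gives Row strictly more in every row), so Column never plays it.
On the remaining 2×2 (R1, R2 vs Left, Right):
Let Row play R1 with probability p. Expected payoff against Left: (-2)p + (-3)(1−p) = p − 3; against Right: (-4)p + (-1)(1−p) = −3p − 1.
Setting these equal: p − 3 = −3p − 1 ⇒ 4p = 2 ⇒ p = 1/2, and the value is (1)·(1/2) − 3 = -5/2.
For Column: with q = P(Left), equating R1's and R2's payoffs gives 2q − 4 = −2q − 1 ⇒ q = 3/4.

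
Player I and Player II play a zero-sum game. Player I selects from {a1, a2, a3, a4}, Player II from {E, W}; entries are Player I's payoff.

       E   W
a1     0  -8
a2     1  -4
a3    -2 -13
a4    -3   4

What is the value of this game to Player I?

-2/3

Row minima: a1 → -8, a2 → -4, a3 → -13, a4 → -3; maximin = -3.
Column maxima: E → 1, W → 4; minimax = 1.
-3 ≠ 1, so there is no saddle point; optimal play is mixed.
a1 is strictly dominated by a2, so Player I never plays it.
a3 is strictly dominated by a2, so Player I never plays it.
On the remaining 2×2 (a2, a4 vs E, W):
Let Player I play a2 with probability p. Expected payoff against E: 1p + (-3)(1−p) = 4p − 3; against W: (-4)p + 4(1−p) = −8p + 4.
Setting these equal: 4p − 3 = −8p + 4 ⇒ 12p = 7 ⇒ p = 7/12, and the value is (4)·(7/12) − 3 = -2/3.
For Player II: with q = P(E), equating a2's and a4's payoffs gives 5q − 4 = −7q + 4 ⇒ q = 2/3.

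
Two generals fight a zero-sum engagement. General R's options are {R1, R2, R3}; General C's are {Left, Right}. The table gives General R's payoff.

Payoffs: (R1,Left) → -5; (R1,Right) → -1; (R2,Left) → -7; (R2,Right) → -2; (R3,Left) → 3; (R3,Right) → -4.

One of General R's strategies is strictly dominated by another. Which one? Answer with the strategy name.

R2

R1 gives a strictly higher payoff than R2 against every column: -5 > -7, -1 > -2.
So R2 is strictly dominated and General R never plays it.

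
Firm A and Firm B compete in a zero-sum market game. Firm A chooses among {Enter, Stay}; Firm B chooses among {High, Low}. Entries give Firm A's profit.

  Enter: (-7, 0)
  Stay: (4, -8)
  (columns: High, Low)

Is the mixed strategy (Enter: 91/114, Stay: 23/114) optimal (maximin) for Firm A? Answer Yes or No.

No

Against High this mix gives (91/114)·(-7) + (23/114)·4 = -545/114.
Against Low this mix gives (91/114)·0 + (23/114)·(-8) = -92/57.
Firm B will play High, holding Firm A to -545/114. Shifting weight toward the row that does better against High would raise this floor (the equalizing mix achieves -56/19 against both High and Low), so the proposed strategy is not optimal.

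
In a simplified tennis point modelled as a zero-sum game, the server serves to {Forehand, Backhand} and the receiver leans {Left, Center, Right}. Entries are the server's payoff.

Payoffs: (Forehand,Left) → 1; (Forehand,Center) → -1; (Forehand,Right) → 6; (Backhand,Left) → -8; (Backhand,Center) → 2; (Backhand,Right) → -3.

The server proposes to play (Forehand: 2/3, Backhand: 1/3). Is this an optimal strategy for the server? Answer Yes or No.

No

Against Left this mix gives (2/3)·1 + (1/3)·(-8) = -2.
Against Center this mix gives (2/3)·(-1) + (1/3)·2 = 0.
Against Right this mix gives (2/3)·6 + (1/3)·(-3) = 3.
The receiver will play Left, holding the server to -2. Shifting weight toward the row that does better against Left would raise this floor (the equalizing mix achieves -1/2 against both Left and Center), so the proposed strategy is not optimal.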